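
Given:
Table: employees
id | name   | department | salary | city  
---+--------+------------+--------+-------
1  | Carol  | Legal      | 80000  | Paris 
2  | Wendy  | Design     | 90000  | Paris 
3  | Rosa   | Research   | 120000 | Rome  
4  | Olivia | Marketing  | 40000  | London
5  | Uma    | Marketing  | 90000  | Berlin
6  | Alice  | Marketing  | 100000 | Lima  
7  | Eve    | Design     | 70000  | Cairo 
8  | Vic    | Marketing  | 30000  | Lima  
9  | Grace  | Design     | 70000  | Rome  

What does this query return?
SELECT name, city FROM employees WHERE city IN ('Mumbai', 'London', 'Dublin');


Filtering: city IN ('Mumbai', 'London', 'Dublin')
Matching: 1 rows

1 rows:
Olivia, London


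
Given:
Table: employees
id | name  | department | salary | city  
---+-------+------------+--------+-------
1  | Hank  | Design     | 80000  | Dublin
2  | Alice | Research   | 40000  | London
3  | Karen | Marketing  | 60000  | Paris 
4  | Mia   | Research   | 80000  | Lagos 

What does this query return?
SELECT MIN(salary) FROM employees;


Salaries: 80000, 40000, 60000, 80000
MIN = 40000

40000


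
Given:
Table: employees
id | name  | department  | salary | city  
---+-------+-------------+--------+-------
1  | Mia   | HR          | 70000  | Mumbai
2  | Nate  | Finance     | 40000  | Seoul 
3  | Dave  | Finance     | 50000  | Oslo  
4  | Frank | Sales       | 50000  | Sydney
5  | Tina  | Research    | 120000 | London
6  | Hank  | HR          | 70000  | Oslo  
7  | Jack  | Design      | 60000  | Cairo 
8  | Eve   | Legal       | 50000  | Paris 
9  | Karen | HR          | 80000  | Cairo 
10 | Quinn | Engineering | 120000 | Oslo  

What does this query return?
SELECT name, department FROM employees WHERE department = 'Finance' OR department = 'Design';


Filtering: department = 'Finance' OR 'Design'
Matching: 3 rows

3 rows:
Nate, Finance
Dave, Finance
Jack, Design


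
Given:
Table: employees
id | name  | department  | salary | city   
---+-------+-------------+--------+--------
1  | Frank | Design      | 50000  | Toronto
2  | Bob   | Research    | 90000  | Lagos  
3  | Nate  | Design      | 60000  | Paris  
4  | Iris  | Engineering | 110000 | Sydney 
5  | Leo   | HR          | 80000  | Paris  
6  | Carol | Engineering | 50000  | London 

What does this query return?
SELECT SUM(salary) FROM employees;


SUM(salary) = 50000 + 90000 + 60000 + 110000 + 80000 + 50000 = 440000

440000


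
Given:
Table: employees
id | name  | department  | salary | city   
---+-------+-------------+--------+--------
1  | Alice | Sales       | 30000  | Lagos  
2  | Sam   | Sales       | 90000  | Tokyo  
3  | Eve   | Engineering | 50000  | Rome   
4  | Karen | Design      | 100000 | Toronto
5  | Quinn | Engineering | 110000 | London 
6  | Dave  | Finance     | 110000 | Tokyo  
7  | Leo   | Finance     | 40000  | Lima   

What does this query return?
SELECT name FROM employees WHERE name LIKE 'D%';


LIKE 'D%' matches names starting with 'D'
Matching: 1

1 rows:
Dave


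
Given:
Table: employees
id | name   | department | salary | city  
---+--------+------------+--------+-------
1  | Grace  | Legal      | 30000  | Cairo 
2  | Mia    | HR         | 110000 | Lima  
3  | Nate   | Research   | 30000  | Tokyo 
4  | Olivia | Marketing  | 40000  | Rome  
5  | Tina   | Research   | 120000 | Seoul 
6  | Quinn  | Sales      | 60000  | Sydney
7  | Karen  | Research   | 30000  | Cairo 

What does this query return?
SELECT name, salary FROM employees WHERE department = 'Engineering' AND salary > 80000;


Filtering: department = 'Engineering' AND salary > 80000
Matching: 0 rows

Empty result set (0 rows)


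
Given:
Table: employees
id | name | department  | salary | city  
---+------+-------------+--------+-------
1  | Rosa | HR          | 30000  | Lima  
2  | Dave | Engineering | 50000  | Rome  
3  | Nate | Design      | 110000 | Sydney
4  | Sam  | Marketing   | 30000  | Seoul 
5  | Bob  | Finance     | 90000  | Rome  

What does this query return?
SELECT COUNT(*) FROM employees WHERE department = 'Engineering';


Counting rows where department = 'Engineering'
  Dave -> MATCH


1


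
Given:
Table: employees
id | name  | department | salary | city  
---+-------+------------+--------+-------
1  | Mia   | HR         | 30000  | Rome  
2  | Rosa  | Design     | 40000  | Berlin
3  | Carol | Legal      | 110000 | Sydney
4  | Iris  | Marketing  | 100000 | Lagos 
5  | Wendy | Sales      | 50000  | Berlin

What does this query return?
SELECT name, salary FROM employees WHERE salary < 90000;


Filtering: salary < 90000
Matching: 3 rows

3 rows:
Mia, 30000
Rosa, 40000
Wendy, 50000


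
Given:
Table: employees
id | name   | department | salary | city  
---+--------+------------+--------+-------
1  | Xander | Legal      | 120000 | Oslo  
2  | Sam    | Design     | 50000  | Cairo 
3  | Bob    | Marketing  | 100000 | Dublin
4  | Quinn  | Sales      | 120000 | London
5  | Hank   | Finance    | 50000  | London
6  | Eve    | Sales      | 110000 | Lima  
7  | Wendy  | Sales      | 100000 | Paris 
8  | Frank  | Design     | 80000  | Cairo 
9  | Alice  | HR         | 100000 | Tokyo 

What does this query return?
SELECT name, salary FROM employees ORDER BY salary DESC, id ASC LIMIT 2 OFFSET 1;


Sort by salary DESC (id ASC tiebreak), then skip 1 and take 2
Rows 2 through 3

2 rows:
Quinn, 120000
Eve, 110000


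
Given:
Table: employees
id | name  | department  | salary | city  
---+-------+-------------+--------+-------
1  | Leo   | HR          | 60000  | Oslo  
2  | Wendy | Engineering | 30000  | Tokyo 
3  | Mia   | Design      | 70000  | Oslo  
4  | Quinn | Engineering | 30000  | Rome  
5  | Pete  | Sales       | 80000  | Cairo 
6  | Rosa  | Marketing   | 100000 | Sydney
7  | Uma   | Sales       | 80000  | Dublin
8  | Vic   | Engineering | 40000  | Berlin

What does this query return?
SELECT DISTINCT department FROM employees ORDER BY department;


All 'department' values (row order): HR, Engineering, Design, Engineering, Sales, Marketing, Sales, Engineering
Removing duplicates leaves 5 unique value(s).

5 values:
Design
Engineering
HR
Marketing
Sales


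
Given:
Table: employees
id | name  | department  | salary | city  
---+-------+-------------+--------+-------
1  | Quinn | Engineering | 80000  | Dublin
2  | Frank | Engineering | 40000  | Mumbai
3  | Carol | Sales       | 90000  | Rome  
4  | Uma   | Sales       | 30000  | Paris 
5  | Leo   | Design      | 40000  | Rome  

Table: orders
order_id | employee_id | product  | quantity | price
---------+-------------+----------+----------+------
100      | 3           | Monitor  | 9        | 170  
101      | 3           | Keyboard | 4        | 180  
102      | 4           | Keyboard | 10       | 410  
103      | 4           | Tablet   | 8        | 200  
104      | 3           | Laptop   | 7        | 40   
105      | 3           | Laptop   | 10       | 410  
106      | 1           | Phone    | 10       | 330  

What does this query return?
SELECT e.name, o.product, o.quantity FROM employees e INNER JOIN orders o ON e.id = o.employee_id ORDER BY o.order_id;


Joining employees.id = orders.employee_id:
  employee Carol (id=3) -> order Monitor
  employee Carol (id=3) -> order Keyboard
  employee Uma (id=4) -> order Keyboard
  employee Uma (id=4) -> order Tablet
  employee Carol (id=3) -> order Laptop
  employee Carol (id=3) -> order Laptop
  employee Quinn (id=1) -> order Phone


7 rows:
Carol, Monitor, 9
Carol, Keyboard, 4
Uma, Keyboard, 10
Uma, Tablet, 8
Carol, Laptop, 7
Carol, Laptop, 10
Quinn, Phone, 10


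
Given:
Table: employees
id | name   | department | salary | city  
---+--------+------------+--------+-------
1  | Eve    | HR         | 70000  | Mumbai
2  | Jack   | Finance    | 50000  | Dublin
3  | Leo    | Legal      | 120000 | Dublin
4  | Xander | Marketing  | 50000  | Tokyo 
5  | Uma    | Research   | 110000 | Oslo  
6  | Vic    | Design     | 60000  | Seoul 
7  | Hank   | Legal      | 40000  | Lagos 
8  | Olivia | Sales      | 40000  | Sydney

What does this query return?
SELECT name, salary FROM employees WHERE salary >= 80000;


Filtering: salary >= 80000
Matching: 2 rows

2 rows:
Leo, 120000
Uma, 110000


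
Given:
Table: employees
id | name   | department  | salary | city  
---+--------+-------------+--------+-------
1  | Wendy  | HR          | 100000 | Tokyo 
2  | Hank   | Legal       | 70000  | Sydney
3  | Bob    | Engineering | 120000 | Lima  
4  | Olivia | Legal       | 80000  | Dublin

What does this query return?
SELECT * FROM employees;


SELECT * returns all 4 rows with all columns

4 rows:
1, Wendy, HR, 100000, Tokyo
2, Hank, Legal, 70000, Sydney
3, Bob, Engineering, 120000, Lima
4, Olivia, Legal, 80000, Dublin


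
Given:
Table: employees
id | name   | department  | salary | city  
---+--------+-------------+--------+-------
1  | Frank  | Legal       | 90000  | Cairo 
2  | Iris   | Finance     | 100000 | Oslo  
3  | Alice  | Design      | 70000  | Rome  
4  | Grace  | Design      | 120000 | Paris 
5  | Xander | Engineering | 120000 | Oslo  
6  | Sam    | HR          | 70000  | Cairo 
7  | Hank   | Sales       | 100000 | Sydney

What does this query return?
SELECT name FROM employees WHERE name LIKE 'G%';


LIKE 'G%' matches names starting with 'G'
Matching: 1

1 rows:
Grace


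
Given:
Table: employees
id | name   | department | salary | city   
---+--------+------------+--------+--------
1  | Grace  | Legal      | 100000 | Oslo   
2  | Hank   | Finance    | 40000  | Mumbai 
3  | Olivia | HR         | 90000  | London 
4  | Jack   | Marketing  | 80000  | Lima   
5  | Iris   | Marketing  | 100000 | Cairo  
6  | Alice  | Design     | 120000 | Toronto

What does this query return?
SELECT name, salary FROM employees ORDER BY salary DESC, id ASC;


Sorting by salary DESC, then id ASC for ties

6 rows:
Alice, 120000
Grace, 100000
Iris, 100000
Olivia, 90000
Jack, 80000
Hank, 40000


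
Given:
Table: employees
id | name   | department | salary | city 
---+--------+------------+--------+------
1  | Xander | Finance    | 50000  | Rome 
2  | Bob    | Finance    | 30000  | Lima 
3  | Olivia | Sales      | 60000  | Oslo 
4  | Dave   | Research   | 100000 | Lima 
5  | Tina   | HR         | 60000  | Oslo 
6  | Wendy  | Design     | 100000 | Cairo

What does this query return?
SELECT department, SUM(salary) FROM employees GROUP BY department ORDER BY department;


Summing salary within each department:
  Design: 100000 = 100000
  Finance: 50000 + 30000 = 80000
  HR: 60000 = 60000
  Research: 100000 = 100000
  Sales: 60000 = 60000


5 groups:
Design, 100000
Finance, 80000
HR, 60000
Research, 100000
Sales, 60000


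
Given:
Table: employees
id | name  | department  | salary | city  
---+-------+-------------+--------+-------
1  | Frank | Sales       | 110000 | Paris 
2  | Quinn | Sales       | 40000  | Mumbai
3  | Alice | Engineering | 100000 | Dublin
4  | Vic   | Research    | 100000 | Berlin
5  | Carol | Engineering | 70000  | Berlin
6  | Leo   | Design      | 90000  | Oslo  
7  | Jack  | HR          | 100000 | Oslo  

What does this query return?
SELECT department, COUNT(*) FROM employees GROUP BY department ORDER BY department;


Assigning each row to its department group:
  Frank -> Sales
  Quinn -> Sales
  Alice -> Engineering
  Vic -> Research
  Carol -> Engineering
  Leo -> Design
  Jack -> HR


5 groups:
Design, 1
Engineering, 2
HR, 1
Research, 1
Sales, 2


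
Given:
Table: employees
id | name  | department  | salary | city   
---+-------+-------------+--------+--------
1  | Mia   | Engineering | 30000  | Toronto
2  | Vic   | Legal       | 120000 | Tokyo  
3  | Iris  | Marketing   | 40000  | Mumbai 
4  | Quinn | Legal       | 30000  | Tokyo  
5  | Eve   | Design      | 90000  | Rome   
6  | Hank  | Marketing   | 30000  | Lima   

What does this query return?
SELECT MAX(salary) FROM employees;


Salaries: 30000, 120000, 40000, 30000, 90000, 30000
MAX = 120000

120000


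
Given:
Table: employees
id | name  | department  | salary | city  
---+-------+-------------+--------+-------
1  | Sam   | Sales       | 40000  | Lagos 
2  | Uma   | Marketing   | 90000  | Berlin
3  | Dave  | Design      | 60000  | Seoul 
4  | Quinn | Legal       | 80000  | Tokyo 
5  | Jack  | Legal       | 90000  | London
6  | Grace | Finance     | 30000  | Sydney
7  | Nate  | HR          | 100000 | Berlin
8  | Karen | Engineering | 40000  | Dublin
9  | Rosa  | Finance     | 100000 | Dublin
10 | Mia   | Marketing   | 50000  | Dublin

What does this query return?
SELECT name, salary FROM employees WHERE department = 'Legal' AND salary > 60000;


Filtering: department = 'Legal' AND salary > 60000
Matching: 2 rows

2 rows:
Quinn, 80000
Jack, 90000


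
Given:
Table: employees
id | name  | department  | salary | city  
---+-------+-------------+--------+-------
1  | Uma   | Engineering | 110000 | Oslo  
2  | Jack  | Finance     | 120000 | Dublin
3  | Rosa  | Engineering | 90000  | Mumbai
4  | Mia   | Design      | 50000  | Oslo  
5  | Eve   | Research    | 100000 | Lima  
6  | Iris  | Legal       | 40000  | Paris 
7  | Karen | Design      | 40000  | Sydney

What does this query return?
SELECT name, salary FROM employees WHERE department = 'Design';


Filtering: department = 'Design'
Matching rows: 2

2 rows:
Mia, 50000
Karen, 40000


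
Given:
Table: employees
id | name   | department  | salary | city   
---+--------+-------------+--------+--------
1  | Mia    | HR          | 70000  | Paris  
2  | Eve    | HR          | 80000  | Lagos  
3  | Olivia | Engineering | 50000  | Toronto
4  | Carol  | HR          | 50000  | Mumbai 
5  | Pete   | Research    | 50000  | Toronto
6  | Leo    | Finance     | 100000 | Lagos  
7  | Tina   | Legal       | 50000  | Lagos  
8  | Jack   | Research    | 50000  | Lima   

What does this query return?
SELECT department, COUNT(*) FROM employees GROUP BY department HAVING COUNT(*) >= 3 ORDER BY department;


Groups with count >= 3:
  HR: 3 -> PASS
  Engineering: 1 -> filtered out
  Finance: 1 -> filtered out
  Legal: 1 -> filtered out
  Research: 2 -> filtered out


1 groups:
HR, 3


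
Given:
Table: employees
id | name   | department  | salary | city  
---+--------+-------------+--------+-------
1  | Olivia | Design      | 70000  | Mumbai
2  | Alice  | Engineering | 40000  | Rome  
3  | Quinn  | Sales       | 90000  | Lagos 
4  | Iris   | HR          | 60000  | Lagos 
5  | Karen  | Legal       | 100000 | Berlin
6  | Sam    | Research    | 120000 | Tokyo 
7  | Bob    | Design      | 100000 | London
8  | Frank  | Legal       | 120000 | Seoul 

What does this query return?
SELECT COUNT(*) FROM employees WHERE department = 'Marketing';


Counting rows where department = 'Marketing'


0


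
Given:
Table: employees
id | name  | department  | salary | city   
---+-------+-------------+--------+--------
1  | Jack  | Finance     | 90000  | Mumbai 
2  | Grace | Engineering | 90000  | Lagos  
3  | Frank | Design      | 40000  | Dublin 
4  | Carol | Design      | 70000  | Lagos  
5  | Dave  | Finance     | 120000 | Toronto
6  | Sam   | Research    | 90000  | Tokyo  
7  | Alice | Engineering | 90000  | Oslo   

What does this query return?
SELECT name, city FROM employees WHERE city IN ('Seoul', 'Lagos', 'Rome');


Filtering: city IN ('Seoul', 'Lagos', 'Rome')
Matching: 2 rows

2 rows:
Grace, Lagos
Carol, Lagos


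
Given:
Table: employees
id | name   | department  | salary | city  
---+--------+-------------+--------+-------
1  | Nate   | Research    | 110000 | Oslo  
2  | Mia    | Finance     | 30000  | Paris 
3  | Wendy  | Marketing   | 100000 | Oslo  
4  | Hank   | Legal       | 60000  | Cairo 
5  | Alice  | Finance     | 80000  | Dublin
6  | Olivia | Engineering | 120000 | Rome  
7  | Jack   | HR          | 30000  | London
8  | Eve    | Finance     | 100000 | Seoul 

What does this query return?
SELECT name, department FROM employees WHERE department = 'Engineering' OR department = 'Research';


Filtering: department = 'Engineering' OR 'Research'
Matching: 2 rows

2 rows:
Nate, Research
Olivia, Engineering


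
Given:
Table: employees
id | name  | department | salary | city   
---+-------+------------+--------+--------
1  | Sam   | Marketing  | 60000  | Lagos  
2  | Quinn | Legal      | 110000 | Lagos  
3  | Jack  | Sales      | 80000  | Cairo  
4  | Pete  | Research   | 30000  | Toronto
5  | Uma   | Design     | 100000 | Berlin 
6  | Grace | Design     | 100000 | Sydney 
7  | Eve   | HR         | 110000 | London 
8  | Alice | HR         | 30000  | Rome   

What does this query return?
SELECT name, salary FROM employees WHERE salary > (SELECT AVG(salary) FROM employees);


Subquery: AVG(salary) = 77500.0
Filtering: salary > 77500.0
  Quinn (110000) -> MATCH
  Jack (80000) -> MATCH
  Uma (100000) -> MATCH
  Grace (100000) -> MATCH
  Eve (110000) -> MATCH


5 rows:
Quinn, 110000
Jack, 80000
Uma, 100000
Grace, 100000
Eve, 110000


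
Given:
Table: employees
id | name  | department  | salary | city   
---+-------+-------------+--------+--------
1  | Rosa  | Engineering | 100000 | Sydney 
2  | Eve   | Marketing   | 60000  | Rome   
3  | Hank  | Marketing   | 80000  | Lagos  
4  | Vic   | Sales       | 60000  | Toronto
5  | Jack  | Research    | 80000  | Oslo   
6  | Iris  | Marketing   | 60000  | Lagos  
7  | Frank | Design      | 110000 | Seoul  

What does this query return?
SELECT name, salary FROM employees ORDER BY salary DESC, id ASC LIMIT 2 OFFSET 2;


Sort by salary DESC (id ASC tiebreak), then skip 2 and take 2
Rows 3 through 4

2 rows:
Hank, 80000
Jack, 80000


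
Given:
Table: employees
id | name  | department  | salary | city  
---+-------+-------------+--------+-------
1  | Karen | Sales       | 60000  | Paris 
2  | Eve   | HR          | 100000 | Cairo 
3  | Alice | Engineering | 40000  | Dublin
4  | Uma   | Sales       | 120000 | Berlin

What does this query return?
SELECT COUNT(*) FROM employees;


COUNT(*) counts all rows

4


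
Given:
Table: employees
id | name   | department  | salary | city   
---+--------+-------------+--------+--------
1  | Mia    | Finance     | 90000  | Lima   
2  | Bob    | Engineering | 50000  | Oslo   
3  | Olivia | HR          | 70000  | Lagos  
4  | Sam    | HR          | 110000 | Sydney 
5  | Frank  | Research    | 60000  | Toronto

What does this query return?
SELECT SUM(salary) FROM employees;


SUM(salary) = 90000 + 50000 + 70000 + 110000 + 60000 = 380000

380000


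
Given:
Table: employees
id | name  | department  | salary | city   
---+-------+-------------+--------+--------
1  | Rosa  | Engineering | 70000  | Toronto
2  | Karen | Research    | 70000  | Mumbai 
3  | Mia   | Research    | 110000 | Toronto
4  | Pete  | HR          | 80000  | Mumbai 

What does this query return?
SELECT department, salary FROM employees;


Projecting columns: department, salary

4 rows:
Engineering, 70000
Research, 70000
Research, 110000
HR, 80000


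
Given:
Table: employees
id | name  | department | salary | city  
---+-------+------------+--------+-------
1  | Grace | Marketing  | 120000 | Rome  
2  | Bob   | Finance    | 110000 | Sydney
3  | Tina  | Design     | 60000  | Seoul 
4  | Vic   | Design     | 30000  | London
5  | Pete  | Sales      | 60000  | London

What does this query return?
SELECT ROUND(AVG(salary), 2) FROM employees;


SUM(salary) = 380000
COUNT = 5
ROUND(AVG, 2) = ROUND(380000 / 5, 2) = 76000.0

76000.0


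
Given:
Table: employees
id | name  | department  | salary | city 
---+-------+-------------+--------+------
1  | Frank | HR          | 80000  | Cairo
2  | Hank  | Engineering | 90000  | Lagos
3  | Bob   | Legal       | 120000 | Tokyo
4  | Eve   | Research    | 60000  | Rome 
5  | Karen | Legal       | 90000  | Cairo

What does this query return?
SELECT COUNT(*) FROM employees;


COUNT(*) counts all rows

5


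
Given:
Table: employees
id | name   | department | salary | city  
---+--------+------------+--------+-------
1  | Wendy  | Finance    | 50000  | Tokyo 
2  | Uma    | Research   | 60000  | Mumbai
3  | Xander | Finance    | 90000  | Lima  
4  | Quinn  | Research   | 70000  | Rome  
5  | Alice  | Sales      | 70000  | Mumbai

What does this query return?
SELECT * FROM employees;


SELECT * returns all 5 rows with all columns

5 rows:
1, Wendy, Finance, 50000, Tokyo
2, Uma, Research, 60000, Mumbai
3, Xander, Finance, 90000, Lima
4, Quinn, Research, 70000, Rome
5, Alice, Sales, 70000, Mumbai


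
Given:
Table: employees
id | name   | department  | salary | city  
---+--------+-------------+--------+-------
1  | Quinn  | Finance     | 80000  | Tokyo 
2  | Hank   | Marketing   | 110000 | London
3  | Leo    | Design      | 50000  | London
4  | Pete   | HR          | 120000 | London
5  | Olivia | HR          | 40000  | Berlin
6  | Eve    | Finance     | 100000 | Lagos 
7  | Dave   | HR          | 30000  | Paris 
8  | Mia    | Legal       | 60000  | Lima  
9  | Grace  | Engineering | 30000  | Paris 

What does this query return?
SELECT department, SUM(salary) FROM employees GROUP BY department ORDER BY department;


Summing salary within each department:
  Design: 50000 = 50000
  Engineering: 30000 = 30000
  Finance: 80000 + 100000 = 180000
  HR: 120000 + 40000 + 30000 = 190000
  Legal: 60000 = 60000
  Marketing: 110000 = 110000


6 groups:
Design, 50000
Engineering, 30000
Finance, 180000
HR, 190000
Legal, 60000
Marketing, 110000


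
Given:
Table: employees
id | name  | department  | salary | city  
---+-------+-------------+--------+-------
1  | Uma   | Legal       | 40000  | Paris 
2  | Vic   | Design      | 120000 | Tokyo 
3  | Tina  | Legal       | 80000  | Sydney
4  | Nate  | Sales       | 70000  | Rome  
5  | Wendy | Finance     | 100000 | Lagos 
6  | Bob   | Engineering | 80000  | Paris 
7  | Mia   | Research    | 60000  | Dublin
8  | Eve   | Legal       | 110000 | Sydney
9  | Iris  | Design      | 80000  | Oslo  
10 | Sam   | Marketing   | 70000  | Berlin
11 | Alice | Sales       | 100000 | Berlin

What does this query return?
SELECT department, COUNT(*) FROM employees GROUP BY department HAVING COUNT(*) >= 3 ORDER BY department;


Groups with count >= 3:
  Legal: 3 -> PASS
  Design: 2 -> filtered out
  Engineering: 1 -> filtered out
  Finance: 1 -> filtered out
  Marketing: 1 -> filtered out
  Research: 1 -> filtered out
  Sales: 2 -> filtered out


1 groups:
Legal, 3


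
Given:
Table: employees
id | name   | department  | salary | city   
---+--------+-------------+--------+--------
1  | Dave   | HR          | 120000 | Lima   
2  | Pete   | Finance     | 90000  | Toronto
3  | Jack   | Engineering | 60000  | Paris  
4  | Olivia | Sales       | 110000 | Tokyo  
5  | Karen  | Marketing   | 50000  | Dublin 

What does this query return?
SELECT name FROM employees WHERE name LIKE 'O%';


LIKE 'O%' matches names starting with 'O'
Matching: 1

1 rows:
Olivia


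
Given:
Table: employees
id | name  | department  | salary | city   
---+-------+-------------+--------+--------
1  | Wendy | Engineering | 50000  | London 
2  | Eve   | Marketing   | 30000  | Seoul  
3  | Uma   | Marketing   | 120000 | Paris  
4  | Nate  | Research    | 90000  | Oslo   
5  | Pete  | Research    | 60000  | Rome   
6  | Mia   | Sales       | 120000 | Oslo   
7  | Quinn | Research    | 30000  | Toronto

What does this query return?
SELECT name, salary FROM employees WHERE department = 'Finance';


Filtering: department = 'Finance'
Matching rows: 0

Empty result set (0 rows)


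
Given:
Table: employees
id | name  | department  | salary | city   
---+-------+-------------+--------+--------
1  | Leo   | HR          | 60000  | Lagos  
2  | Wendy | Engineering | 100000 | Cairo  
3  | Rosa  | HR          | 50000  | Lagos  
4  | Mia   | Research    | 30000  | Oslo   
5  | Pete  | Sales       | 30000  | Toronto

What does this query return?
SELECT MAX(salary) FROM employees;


Salaries: 60000, 100000, 50000, 30000, 30000
MAX = 100000

100000


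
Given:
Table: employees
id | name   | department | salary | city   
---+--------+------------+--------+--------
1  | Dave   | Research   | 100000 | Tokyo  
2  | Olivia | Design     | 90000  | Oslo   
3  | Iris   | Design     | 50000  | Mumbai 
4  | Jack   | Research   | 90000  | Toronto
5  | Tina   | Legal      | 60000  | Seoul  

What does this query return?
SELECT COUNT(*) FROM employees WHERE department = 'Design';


Counting rows where department = 'Design'
  Olivia -> MATCH
  Iris -> MATCH


2


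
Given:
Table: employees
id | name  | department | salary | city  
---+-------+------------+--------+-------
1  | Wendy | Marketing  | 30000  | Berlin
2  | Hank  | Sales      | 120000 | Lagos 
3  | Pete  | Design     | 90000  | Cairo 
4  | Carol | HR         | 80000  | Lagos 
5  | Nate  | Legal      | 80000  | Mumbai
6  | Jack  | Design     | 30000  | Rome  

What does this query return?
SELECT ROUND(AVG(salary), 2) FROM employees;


SUM(salary) = 430000
COUNT = 6
ROUND(AVG, 2) = ROUND(430000 / 6, 2) = 71666.67

71666.67


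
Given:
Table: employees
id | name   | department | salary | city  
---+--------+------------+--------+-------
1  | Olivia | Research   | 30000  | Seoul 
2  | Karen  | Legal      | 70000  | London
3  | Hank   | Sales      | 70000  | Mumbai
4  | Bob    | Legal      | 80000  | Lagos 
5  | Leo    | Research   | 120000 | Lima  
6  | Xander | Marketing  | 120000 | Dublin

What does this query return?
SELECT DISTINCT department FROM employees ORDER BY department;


All 'department' values (row order): Research, Legal, Sales, Legal, Research, Marketing
Removing duplicates leaves 4 unique value(s).

4 values:
Legal
Marketing
Research
Sales


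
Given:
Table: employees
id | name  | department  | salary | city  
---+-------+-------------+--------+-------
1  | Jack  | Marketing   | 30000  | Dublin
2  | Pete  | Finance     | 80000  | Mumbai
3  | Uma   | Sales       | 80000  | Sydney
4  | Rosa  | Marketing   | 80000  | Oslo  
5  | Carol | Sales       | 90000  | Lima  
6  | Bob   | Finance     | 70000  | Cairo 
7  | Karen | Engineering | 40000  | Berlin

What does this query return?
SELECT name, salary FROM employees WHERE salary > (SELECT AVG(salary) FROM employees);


Subquery: AVG(salary) = 67142.86
Filtering: salary > 67142.86
  Pete (80000) -> MATCH
  Uma (80000) -> MATCH
  Rosa (80000) -> MATCH
  Carol (90000) -> MATCH
  Bob (70000) -> MATCH


5 rows:
Pete, 80000
Uma, 80000
Rosa, 80000
Carol, 90000
Bob, 70000


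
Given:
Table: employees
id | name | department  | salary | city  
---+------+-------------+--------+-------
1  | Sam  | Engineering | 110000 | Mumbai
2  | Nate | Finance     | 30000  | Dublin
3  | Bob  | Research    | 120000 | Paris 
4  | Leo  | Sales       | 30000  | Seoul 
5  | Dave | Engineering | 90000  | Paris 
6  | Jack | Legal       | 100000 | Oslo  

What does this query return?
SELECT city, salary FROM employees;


Projecting columns: city, salary

6 rows:
Mumbai, 110000
Dublin, 30000
Paris, 120000
Seoul, 30000
Paris, 90000
Oslo, 100000


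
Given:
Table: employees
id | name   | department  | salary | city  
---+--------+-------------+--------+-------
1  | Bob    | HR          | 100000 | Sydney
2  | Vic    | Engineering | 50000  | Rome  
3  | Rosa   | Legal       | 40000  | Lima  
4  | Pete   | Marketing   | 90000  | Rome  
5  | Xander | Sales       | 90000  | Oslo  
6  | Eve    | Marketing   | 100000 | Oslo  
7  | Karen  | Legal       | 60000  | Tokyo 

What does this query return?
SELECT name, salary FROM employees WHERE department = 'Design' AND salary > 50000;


Filtering: department = 'Design' AND salary > 50000
Matching: 0 rows

Empty result set (0 rows)


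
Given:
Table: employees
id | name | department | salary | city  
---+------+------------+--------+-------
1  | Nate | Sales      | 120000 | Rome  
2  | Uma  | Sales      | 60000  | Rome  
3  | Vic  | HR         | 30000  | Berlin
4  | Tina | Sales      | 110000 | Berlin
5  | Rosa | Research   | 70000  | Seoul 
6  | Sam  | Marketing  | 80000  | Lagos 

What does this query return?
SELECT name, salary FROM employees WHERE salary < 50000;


Filtering: salary < 50000
Matching: 1 rows

1 rows:
Vic, 30000


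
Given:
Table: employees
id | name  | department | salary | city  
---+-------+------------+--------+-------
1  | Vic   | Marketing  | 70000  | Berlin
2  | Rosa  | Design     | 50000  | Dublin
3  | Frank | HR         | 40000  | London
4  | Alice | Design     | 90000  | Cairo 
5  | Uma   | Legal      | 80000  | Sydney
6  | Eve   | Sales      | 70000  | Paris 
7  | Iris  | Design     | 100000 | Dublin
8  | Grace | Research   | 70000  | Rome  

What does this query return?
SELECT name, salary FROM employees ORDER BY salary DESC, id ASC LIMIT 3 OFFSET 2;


Sort by salary DESC (id ASC tiebreak), then skip 2 and take 3
Rows 3 through 5

3 rows:
Uma, 80000
Vic, 70000
Eve, 70000


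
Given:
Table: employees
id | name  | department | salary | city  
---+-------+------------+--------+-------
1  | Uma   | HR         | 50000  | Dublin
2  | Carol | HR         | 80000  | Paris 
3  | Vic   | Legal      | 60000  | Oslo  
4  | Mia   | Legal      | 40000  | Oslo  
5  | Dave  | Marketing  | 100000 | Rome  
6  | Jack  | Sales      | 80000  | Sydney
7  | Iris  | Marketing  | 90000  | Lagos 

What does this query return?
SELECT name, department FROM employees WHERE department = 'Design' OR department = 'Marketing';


Filtering: department = 'Design' OR 'Marketing'
Matching: 2 rows

2 rows:
Dave, Marketing
Iris, Marketing


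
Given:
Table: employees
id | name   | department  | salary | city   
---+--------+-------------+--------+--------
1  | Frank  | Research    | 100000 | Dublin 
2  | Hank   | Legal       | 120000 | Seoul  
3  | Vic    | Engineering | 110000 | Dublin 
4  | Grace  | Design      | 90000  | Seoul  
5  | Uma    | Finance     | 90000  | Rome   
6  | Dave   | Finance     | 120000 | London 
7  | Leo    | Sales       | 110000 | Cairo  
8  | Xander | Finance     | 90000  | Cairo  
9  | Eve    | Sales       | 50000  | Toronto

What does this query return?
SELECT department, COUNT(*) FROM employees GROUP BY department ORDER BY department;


Assigning each row to its department group:
  Frank -> Research
  Hank -> Legal
  Vic -> Engineering
  Grace -> Design
  Uma -> Finance
  Dave -> Finance
  Leo -> Sales
  Xander -> Finance
  Eve -> Sales


6 groups:
Design, 1
Engineering, 1
Finance, 3
Legal, 1
Research, 1
Sales, 2


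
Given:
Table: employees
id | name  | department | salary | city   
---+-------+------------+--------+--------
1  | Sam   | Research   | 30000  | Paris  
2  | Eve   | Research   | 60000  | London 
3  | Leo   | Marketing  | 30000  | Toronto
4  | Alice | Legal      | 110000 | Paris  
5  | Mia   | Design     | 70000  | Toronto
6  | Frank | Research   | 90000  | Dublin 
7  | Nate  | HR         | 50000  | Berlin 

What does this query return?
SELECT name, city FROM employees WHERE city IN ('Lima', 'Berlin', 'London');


Filtering: city IN ('Lima', 'Berlin', 'London')
Matching: 2 rows

2 rows:
Eve, London
Nate, Berlin


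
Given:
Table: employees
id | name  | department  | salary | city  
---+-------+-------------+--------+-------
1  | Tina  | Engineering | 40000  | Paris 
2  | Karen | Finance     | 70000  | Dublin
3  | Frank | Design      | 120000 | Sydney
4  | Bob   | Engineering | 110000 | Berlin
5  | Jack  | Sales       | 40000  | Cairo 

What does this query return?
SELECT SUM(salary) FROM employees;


SUM(salary) = 40000 + 70000 + 120000 + 110000 + 40000 = 380000

380000


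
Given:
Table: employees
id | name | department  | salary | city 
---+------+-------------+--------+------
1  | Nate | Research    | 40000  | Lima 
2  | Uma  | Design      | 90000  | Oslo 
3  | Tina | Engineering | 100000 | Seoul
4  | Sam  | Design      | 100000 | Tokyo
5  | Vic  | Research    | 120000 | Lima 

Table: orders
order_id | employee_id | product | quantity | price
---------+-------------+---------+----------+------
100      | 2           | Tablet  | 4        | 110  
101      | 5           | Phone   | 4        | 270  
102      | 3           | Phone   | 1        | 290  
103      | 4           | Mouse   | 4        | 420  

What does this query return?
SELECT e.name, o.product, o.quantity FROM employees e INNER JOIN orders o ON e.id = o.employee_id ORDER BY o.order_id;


Joining employees.id = orders.employee_id:
  employee Uma (id=2) -> order Tablet
  employee Vic (id=5) -> order Phone
  employee Tina (id=3) -> order Phone
  employee Sam (id=4) -> order Mouse


4 rows:
Uma, Tablet, 4
Vic, Phone, 4
Tina, Phone, 1
Sam, Mouse, 4


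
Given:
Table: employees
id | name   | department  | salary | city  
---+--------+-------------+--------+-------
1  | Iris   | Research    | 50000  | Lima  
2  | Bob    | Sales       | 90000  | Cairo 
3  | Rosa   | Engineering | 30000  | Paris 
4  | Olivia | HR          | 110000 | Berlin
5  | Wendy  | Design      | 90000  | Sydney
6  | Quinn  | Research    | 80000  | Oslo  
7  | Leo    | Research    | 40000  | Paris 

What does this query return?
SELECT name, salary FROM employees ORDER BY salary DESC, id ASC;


Sorting by salary DESC, then id ASC for ties

7 rows:
Olivia, 110000
Bob, 90000
Wendy, 90000
Quinn, 80000
Iris, 50000
Leo, 40000
Rosa, 30000


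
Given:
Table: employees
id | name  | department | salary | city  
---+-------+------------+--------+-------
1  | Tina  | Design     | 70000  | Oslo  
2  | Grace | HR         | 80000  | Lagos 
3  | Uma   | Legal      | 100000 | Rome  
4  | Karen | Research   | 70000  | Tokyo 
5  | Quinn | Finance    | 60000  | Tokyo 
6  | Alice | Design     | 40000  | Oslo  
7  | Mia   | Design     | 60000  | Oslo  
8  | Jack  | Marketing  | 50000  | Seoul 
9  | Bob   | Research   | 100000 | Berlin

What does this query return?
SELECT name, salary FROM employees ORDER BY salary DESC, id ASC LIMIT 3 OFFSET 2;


Sort by salary DESC (id ASC tiebreak), then skip 2 and take 3
Rows 3 through 5

3 rows:
Grace, 80000
Tina, 70000
Karen, 70000


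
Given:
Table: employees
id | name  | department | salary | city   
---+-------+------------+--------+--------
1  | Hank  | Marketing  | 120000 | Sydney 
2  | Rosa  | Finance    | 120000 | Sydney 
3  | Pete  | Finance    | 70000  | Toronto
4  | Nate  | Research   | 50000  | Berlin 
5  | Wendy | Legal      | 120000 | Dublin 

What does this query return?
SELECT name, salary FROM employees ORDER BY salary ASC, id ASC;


Sorting by salary ASC, then id ASC for ties

5 rows:
Nate, 50000
Pete, 70000
Hank, 120000
Rosa, 120000
Wendy, 120000


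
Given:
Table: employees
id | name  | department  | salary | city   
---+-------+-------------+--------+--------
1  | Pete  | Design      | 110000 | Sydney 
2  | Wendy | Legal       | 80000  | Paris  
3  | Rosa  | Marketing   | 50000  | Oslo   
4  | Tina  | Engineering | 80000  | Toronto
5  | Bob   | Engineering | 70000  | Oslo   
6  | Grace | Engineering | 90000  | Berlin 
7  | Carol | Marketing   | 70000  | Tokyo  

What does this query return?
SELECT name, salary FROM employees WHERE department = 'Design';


Filtering: department = 'Design'
Matching rows: 1

1 rows:
Pete, 110000


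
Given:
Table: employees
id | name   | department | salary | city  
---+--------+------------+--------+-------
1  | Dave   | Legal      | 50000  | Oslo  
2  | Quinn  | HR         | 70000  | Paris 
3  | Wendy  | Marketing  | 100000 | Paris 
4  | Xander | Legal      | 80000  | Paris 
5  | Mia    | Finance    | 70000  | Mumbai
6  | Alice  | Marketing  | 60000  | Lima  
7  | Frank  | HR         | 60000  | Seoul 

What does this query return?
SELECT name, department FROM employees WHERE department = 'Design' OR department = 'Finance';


Filtering: department = 'Design' OR 'Finance'
Matching: 1 rows

1 rows:
Mia, Finance


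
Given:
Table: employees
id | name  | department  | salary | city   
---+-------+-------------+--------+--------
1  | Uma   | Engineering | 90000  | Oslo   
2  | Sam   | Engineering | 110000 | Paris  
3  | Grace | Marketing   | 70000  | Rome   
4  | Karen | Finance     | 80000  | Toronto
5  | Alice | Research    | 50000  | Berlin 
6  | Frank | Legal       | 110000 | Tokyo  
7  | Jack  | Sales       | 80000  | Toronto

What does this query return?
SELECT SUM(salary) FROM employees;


SUM(salary) = 90000 + 110000 + 70000 + 80000 + 50000 + 110000 + 80000 = 590000

590000


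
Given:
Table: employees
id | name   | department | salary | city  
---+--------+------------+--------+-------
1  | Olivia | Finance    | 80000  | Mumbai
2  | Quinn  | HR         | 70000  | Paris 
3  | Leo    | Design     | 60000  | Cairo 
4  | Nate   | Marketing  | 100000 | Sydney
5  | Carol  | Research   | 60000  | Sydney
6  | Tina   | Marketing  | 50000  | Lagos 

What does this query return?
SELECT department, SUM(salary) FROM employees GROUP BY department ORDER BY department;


Summing salary within each department:
  Design: 60000 = 60000
  Finance: 80000 = 80000
  HR: 70000 = 70000
  Marketing: 100000 + 50000 = 150000
  Research: 60000 = 60000


5 groups:
Design, 60000
Finance, 80000
HR, 70000
Marketing, 150000
Research, 60000


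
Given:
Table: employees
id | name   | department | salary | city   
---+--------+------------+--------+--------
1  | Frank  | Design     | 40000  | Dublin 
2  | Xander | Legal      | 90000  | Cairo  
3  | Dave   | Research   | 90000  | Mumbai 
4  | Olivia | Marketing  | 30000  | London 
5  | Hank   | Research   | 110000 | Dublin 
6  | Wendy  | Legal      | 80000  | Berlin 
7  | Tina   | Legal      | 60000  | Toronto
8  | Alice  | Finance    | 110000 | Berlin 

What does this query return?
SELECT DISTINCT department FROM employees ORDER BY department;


All 'department' values (row order): Design, Legal, Research, Marketing, Research, Legal, Legal, Finance
Removing duplicates leaves 5 unique value(s).

5 values:
Design
Finance
Legal
Marketing
Research


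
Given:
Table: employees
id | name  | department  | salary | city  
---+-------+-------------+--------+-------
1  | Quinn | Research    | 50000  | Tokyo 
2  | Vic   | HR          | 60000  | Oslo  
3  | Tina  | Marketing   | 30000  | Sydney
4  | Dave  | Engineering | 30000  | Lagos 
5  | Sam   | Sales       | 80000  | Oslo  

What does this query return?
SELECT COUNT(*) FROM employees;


COUNT(*) counts all rows

5


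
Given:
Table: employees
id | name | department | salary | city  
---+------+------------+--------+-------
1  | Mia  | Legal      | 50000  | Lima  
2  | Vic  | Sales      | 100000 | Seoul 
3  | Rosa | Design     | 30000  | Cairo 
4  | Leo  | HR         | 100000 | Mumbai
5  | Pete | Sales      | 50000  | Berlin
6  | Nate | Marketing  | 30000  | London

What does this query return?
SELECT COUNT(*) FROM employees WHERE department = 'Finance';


Counting rows where department = 'Finance'


0


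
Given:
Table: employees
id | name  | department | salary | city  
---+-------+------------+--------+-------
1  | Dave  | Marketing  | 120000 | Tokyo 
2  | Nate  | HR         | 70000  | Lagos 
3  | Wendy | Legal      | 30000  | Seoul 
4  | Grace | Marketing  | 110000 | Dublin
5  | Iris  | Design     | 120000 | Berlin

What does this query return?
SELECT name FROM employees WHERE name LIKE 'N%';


LIKE 'N%' matches names starting with 'N'
Matching: 1

1 rows:
Nate


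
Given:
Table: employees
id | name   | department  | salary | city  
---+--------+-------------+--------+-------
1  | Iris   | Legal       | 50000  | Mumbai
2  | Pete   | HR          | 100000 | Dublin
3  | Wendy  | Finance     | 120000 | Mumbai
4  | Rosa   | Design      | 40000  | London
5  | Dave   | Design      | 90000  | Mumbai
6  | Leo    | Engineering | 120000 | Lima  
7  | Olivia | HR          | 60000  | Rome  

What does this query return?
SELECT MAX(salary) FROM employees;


Salaries: 50000, 100000, 120000, 40000, 90000, 120000, 60000
MAX = 120000

120000


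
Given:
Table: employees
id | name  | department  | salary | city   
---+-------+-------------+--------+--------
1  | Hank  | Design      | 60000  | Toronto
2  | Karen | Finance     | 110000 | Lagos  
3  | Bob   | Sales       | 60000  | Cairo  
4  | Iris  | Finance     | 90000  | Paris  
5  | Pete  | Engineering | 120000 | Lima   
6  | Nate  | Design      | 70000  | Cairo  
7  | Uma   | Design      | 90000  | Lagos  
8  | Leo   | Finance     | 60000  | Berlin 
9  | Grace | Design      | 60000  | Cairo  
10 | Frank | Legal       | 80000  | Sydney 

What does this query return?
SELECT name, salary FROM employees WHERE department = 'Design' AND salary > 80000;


Filtering: department = 'Design' AND salary > 80000
Matching: 1 rows

1 rows:
Uma, 90000
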